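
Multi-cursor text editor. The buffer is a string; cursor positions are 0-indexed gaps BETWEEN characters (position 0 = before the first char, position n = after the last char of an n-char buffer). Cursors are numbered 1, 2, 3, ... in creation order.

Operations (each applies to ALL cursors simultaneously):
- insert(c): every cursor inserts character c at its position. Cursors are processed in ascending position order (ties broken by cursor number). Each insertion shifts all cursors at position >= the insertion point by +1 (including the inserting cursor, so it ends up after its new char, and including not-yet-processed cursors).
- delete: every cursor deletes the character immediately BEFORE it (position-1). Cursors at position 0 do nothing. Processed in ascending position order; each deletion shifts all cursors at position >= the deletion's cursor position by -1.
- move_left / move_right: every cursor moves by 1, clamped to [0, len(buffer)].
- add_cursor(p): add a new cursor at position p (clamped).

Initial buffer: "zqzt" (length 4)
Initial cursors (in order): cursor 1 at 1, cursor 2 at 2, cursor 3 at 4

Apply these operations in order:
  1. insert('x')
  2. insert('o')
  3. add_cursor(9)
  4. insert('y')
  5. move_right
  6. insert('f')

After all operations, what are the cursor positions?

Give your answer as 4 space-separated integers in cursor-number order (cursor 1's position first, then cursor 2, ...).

After op 1 (insert('x')): buffer="zxqxztx" (len 7), cursors c1@2 c2@4 c3@7, authorship .1.2..3
After op 2 (insert('o')): buffer="zxoqxoztxo" (len 10), cursors c1@3 c2@6 c3@10, authorship .11.22..33
After op 3 (add_cursor(9)): buffer="zxoqxoztxo" (len 10), cursors c1@3 c2@6 c4@9 c3@10, authorship .11.22..33
After op 4 (insert('y')): buffer="zxoyqxoyztxyoy" (len 14), cursors c1@4 c2@8 c4@12 c3@14, authorship .111.222..3433
After op 5 (move_right): buffer="zxoyqxoyztxyoy" (len 14), cursors c1@5 c2@9 c4@13 c3@14, authorship .111.222..3433
After op 6 (insert('f')): buffer="zxoyqfxoyzftxyofyf" (len 18), cursors c1@6 c2@11 c4@16 c3@18, authorship .111.1222.2.343433

Answer: 6 11 18 16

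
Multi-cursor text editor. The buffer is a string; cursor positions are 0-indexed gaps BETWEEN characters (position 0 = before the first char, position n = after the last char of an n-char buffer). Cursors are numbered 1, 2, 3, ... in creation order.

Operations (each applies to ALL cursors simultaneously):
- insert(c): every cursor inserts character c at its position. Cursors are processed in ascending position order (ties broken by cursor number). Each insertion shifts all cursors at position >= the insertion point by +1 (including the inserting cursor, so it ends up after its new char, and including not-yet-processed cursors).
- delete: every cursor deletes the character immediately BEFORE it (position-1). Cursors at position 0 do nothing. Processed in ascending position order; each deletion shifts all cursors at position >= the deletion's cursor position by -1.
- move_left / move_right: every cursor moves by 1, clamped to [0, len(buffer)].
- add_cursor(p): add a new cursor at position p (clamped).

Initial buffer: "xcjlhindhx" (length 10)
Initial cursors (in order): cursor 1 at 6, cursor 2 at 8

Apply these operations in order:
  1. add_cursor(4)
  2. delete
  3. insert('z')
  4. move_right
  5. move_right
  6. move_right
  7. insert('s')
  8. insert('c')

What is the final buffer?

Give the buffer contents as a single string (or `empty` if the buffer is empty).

After op 1 (add_cursor(4)): buffer="xcjlhindhx" (len 10), cursors c3@4 c1@6 c2@8, authorship ..........
After op 2 (delete): buffer="xcjhnhx" (len 7), cursors c3@3 c1@4 c2@5, authorship .......
After op 3 (insert('z')): buffer="xcjzhznzhx" (len 10), cursors c3@4 c1@6 c2@8, authorship ...3.1.2..
After op 4 (move_right): buffer="xcjzhznzhx" (len 10), cursors c3@5 c1@7 c2@9, authorship ...3.1.2..
After op 5 (move_right): buffer="xcjzhznzhx" (len 10), cursors c3@6 c1@8 c2@10, authorship ...3.1.2..
After op 6 (move_right): buffer="xcjzhznzhx" (len 10), cursors c3@7 c1@9 c2@10, authorship ...3.1.2..
After op 7 (insert('s')): buffer="xcjzhznszhsxs" (len 13), cursors c3@8 c1@11 c2@13, authorship ...3.1.32.1.2
After op 8 (insert('c')): buffer="xcjzhznsczhscxsc" (len 16), cursors c3@9 c1@13 c2@16, authorship ...3.1.332.11.22

Answer: xcjzhznsczhscxsc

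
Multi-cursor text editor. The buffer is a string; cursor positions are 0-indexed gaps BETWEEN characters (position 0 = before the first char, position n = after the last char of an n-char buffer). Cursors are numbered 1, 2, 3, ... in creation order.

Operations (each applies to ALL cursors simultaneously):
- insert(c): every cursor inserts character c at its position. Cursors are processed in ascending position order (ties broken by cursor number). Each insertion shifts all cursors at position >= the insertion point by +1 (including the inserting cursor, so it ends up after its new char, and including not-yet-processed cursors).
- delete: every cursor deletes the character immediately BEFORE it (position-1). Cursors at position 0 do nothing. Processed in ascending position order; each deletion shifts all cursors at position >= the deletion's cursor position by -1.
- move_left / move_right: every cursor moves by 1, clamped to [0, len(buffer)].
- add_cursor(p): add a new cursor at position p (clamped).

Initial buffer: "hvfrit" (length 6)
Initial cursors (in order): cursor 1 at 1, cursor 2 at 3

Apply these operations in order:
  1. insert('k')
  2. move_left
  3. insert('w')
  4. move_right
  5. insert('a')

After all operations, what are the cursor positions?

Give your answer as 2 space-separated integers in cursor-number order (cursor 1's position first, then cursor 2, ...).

After op 1 (insert('k')): buffer="hkvfkrit" (len 8), cursors c1@2 c2@5, authorship .1..2...
After op 2 (move_left): buffer="hkvfkrit" (len 8), cursors c1@1 c2@4, authorship .1..2...
After op 3 (insert('w')): buffer="hwkvfwkrit" (len 10), cursors c1@2 c2@6, authorship .11..22...
After op 4 (move_right): buffer="hwkvfwkrit" (len 10), cursors c1@3 c2@7, authorship .11..22...
After op 5 (insert('a')): buffer="hwkavfwkarit" (len 12), cursors c1@4 c2@9, authorship .111..222...

Answer: 4 9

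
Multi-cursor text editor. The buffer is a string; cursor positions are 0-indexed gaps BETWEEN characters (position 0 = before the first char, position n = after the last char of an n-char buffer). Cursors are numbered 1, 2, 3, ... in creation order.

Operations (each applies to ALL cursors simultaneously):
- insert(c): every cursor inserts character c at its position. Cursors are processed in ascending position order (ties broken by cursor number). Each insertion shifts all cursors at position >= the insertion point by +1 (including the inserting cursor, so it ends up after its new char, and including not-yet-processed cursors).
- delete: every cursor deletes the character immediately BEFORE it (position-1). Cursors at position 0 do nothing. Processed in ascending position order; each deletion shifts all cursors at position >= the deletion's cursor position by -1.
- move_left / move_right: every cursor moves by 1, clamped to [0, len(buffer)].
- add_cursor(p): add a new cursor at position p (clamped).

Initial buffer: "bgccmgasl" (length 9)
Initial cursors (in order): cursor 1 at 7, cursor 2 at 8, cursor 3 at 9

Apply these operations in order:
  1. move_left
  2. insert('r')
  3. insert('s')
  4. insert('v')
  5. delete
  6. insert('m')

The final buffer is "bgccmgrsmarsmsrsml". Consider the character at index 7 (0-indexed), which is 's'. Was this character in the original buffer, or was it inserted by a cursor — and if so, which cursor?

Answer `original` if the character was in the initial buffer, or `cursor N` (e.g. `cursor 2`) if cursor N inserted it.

After op 1 (move_left): buffer="bgccmgasl" (len 9), cursors c1@6 c2@7 c3@8, authorship .........
After op 2 (insert('r')): buffer="bgccmgrarsrl" (len 12), cursors c1@7 c2@9 c3@11, authorship ......1.2.3.
After op 3 (insert('s')): buffer="bgccmgrsarssrsl" (len 15), cursors c1@8 c2@11 c3@14, authorship ......11.22.33.
After op 4 (insert('v')): buffer="bgccmgrsvarsvsrsvl" (len 18), cursors c1@9 c2@13 c3@17, authorship ......111.222.333.
After op 5 (delete): buffer="bgccmgrsarssrsl" (len 15), cursors c1@8 c2@11 c3@14, authorship ......11.22.33.
After op 6 (insert('m')): buffer="bgccmgrsmarsmsrsml" (len 18), cursors c1@9 c2@13 c3@17, authorship ......111.222.333.
Authorship (.=original, N=cursor N): . . . . . . 1 1 1 . 2 2 2 . 3 3 3 .
Index 7: author = 1

Answer: cursor 1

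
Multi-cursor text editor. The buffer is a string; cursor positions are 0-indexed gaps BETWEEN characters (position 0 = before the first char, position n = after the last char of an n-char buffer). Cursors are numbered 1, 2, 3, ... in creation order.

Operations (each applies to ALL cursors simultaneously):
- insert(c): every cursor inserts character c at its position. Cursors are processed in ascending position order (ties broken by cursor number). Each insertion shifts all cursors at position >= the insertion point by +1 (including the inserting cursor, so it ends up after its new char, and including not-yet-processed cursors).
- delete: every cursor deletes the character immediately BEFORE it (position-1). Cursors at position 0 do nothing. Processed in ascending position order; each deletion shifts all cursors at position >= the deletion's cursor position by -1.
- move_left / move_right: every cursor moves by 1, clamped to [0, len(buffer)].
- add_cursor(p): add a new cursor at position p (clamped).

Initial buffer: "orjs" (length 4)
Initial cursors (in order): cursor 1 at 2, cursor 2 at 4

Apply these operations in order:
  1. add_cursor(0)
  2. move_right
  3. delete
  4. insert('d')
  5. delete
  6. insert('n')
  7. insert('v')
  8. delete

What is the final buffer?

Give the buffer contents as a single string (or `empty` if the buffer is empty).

Answer: nrnn

Derivation:
After op 1 (add_cursor(0)): buffer="orjs" (len 4), cursors c3@0 c1@2 c2@4, authorship ....
After op 2 (move_right): buffer="orjs" (len 4), cursors c3@1 c1@3 c2@4, authorship ....
After op 3 (delete): buffer="r" (len 1), cursors c3@0 c1@1 c2@1, authorship .
After op 4 (insert('d')): buffer="drdd" (len 4), cursors c3@1 c1@4 c2@4, authorship 3.12
After op 5 (delete): buffer="r" (len 1), cursors c3@0 c1@1 c2@1, authorship .
After op 6 (insert('n')): buffer="nrnn" (len 4), cursors c3@1 c1@4 c2@4, authorship 3.12
After op 7 (insert('v')): buffer="nvrnnvv" (len 7), cursors c3@2 c1@7 c2@7, authorship 33.1212
After op 8 (delete): buffer="nrnn" (len 4), cursors c3@1 c1@4 c2@4, authorship 3.12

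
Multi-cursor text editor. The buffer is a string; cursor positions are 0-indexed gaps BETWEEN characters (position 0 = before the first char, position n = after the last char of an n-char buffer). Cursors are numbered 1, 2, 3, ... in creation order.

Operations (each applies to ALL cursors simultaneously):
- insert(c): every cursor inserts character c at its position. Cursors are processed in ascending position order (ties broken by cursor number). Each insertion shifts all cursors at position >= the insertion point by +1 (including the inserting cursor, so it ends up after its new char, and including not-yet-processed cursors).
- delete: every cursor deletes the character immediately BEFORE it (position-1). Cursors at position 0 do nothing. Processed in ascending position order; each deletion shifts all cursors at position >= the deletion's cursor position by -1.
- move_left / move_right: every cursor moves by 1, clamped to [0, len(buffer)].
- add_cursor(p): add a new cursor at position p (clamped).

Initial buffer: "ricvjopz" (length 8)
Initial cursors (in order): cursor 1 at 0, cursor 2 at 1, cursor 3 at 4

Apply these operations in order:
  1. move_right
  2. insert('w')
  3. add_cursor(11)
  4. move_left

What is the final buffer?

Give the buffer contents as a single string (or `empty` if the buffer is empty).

Answer: rwiwcvjwopz

Derivation:
After op 1 (move_right): buffer="ricvjopz" (len 8), cursors c1@1 c2@2 c3@5, authorship ........
After op 2 (insert('w')): buffer="rwiwcvjwopz" (len 11), cursors c1@2 c2@4 c3@8, authorship .1.2...3...
After op 3 (add_cursor(11)): buffer="rwiwcvjwopz" (len 11), cursors c1@2 c2@4 c3@8 c4@11, authorship .1.2...3...
After op 4 (move_left): buffer="rwiwcvjwopz" (len 11), cursors c1@1 c2@3 c3@7 c4@10, authorship .1.2...3...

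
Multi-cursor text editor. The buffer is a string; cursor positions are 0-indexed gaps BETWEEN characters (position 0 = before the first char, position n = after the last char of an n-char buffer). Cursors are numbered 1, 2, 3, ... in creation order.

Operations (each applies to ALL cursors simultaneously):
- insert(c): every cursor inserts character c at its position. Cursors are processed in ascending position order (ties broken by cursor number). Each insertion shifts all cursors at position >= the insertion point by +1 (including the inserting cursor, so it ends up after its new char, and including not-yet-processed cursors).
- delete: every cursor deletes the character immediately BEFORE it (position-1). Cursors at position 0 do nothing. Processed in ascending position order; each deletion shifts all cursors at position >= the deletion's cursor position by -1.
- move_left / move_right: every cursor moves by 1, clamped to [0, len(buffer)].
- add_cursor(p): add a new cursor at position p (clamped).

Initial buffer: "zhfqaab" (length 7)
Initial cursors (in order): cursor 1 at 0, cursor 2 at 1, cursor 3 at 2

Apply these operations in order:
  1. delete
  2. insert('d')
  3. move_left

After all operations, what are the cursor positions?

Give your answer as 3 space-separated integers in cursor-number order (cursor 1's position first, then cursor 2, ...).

After op 1 (delete): buffer="fqaab" (len 5), cursors c1@0 c2@0 c3@0, authorship .....
After op 2 (insert('d')): buffer="dddfqaab" (len 8), cursors c1@3 c2@3 c3@3, authorship 123.....
After op 3 (move_left): buffer="dddfqaab" (len 8), cursors c1@2 c2@2 c3@2, authorship 123.....

Answer: 2 2 2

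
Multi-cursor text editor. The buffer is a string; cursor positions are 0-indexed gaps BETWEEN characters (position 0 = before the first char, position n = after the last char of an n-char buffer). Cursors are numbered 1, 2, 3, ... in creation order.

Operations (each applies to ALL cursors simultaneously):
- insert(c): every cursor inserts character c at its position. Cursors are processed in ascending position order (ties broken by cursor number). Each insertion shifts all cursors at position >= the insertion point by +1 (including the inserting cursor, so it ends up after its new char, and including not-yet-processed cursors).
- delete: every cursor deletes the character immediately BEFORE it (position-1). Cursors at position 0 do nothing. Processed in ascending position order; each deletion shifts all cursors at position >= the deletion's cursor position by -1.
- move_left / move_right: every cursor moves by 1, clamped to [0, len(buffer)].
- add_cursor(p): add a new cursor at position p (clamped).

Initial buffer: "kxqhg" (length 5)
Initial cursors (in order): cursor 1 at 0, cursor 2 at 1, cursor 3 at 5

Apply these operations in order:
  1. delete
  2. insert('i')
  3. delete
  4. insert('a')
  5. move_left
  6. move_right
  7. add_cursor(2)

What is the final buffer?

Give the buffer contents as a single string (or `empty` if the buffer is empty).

Answer: aaxqha

Derivation:
After op 1 (delete): buffer="xqh" (len 3), cursors c1@0 c2@0 c3@3, authorship ...
After op 2 (insert('i')): buffer="iixqhi" (len 6), cursors c1@2 c2@2 c3@6, authorship 12...3
After op 3 (delete): buffer="xqh" (len 3), cursors c1@0 c2@0 c3@3, authorship ...
After op 4 (insert('a')): buffer="aaxqha" (len 6), cursors c1@2 c2@2 c3@6, authorship 12...3
After op 5 (move_left): buffer="aaxqha" (len 6), cursors c1@1 c2@1 c3@5, authorship 12...3
After op 6 (move_right): buffer="aaxqha" (len 6), cursors c1@2 c2@2 c3@6, authorship 12...3
After op 7 (add_cursor(2)): buffer="aaxqha" (len 6), cursors c1@2 c2@2 c4@2 c3@6, authorship 12...3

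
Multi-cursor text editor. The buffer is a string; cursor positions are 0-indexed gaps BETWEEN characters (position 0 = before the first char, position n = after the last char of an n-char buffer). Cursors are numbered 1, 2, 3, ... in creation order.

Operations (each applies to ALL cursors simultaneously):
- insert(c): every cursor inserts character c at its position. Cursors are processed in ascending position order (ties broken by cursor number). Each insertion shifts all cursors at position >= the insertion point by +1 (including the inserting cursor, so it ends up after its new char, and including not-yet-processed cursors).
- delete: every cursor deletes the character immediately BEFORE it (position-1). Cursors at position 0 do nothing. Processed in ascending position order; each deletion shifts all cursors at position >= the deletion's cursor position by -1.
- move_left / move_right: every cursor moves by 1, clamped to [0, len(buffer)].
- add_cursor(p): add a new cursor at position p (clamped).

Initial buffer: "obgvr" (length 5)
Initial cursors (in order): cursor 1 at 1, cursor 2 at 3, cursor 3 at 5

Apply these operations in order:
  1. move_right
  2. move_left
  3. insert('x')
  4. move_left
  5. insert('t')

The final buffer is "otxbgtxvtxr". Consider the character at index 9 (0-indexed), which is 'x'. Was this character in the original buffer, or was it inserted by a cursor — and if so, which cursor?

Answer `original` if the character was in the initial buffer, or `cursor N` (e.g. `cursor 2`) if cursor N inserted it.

Answer: cursor 3

Derivation:
After op 1 (move_right): buffer="obgvr" (len 5), cursors c1@2 c2@4 c3@5, authorship .....
After op 2 (move_left): buffer="obgvr" (len 5), cursors c1@1 c2@3 c3@4, authorship .....
After op 3 (insert('x')): buffer="oxbgxvxr" (len 8), cursors c1@2 c2@5 c3@7, authorship .1..2.3.
After op 4 (move_left): buffer="oxbgxvxr" (len 8), cursors c1@1 c2@4 c3@6, authorship .1..2.3.
After op 5 (insert('t')): buffer="otxbgtxvtxr" (len 11), cursors c1@2 c2@6 c3@9, authorship .11..22.33.
Authorship (.=original, N=cursor N): . 1 1 . . 2 2 . 3 3 .
Index 9: author = 3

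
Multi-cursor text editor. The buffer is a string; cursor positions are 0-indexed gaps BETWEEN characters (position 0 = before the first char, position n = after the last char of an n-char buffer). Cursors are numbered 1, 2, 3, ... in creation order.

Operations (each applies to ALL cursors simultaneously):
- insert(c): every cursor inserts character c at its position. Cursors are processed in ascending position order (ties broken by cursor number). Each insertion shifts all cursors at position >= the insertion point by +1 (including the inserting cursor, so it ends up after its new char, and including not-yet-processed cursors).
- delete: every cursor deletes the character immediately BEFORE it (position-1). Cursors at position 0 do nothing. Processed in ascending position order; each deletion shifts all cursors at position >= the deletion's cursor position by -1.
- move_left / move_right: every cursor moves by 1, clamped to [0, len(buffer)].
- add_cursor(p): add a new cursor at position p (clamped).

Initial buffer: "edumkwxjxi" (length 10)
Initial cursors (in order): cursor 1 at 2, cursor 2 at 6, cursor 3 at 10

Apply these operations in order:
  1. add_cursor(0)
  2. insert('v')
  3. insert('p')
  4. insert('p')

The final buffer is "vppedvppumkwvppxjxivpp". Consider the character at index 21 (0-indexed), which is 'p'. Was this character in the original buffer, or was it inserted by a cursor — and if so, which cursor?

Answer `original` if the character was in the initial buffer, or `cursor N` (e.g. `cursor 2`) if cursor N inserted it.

After op 1 (add_cursor(0)): buffer="edumkwxjxi" (len 10), cursors c4@0 c1@2 c2@6 c3@10, authorship ..........
After op 2 (insert('v')): buffer="vedvumkwvxjxiv" (len 14), cursors c4@1 c1@4 c2@9 c3@14, authorship 4..1....2....3
After op 3 (insert('p')): buffer="vpedvpumkwvpxjxivp" (len 18), cursors c4@2 c1@6 c2@12 c3@18, authorship 44..11....22....33
After op 4 (insert('p')): buffer="vppedvppumkwvppxjxivpp" (len 22), cursors c4@3 c1@8 c2@15 c3@22, authorship 444..111....222....333
Authorship (.=original, N=cursor N): 4 4 4 . . 1 1 1 . . . . 2 2 2 . . . . 3 3 3
Index 21: author = 3

Answer: cursor 3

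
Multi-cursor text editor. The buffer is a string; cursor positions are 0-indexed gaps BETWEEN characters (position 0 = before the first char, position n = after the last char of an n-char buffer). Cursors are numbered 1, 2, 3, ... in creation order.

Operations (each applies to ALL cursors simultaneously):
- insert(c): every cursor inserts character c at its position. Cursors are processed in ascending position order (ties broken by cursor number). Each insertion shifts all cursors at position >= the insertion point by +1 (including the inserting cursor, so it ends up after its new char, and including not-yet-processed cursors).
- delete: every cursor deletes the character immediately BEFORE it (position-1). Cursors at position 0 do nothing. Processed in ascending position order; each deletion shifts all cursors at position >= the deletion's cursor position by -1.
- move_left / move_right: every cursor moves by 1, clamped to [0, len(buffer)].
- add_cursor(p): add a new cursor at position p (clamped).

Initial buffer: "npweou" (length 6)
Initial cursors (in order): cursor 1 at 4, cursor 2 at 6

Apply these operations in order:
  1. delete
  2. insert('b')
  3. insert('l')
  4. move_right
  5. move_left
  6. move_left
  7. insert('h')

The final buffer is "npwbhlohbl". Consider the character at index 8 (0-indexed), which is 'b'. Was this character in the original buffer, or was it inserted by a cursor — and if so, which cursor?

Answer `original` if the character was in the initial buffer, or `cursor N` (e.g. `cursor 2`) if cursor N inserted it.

After op 1 (delete): buffer="npwo" (len 4), cursors c1@3 c2@4, authorship ....
After op 2 (insert('b')): buffer="npwbob" (len 6), cursors c1@4 c2@6, authorship ...1.2
After op 3 (insert('l')): buffer="npwblobl" (len 8), cursors c1@5 c2@8, authorship ...11.22
After op 4 (move_right): buffer="npwblobl" (len 8), cursors c1@6 c2@8, authorship ...11.22
After op 5 (move_left): buffer="npwblobl" (len 8), cursors c1@5 c2@7, authorship ...11.22
After op 6 (move_left): buffer="npwblobl" (len 8), cursors c1@4 c2@6, authorship ...11.22
After op 7 (insert('h')): buffer="npwbhlohbl" (len 10), cursors c1@5 c2@8, authorship ...111.222
Authorship (.=original, N=cursor N): . . . 1 1 1 . 2 2 2
Index 8: author = 2

Answer: cursor 2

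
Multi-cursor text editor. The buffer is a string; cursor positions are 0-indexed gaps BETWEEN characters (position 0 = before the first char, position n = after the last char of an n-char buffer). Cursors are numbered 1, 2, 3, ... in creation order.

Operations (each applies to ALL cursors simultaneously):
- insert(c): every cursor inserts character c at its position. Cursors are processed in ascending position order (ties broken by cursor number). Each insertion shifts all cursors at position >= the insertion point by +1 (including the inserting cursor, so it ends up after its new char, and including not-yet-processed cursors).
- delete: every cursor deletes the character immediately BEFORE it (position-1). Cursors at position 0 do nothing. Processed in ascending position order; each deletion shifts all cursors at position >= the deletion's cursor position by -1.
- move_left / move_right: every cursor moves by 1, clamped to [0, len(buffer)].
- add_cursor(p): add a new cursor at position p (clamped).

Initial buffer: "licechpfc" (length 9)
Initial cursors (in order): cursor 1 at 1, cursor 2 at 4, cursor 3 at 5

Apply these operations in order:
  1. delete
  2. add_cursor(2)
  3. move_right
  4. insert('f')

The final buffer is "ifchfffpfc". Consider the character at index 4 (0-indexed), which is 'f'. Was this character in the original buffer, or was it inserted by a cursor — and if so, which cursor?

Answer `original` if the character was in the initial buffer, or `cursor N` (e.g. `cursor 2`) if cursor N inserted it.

After op 1 (delete): buffer="ichpfc" (len 6), cursors c1@0 c2@2 c3@2, authorship ......
After op 2 (add_cursor(2)): buffer="ichpfc" (len 6), cursors c1@0 c2@2 c3@2 c4@2, authorship ......
After op 3 (move_right): buffer="ichpfc" (len 6), cursors c1@1 c2@3 c3@3 c4@3, authorship ......
After op 4 (insert('f')): buffer="ifchfffpfc" (len 10), cursors c1@2 c2@7 c3@7 c4@7, authorship .1..234...
Authorship (.=original, N=cursor N): . 1 . . 2 3 4 . . .
Index 4: author = 2

Answer: cursor 2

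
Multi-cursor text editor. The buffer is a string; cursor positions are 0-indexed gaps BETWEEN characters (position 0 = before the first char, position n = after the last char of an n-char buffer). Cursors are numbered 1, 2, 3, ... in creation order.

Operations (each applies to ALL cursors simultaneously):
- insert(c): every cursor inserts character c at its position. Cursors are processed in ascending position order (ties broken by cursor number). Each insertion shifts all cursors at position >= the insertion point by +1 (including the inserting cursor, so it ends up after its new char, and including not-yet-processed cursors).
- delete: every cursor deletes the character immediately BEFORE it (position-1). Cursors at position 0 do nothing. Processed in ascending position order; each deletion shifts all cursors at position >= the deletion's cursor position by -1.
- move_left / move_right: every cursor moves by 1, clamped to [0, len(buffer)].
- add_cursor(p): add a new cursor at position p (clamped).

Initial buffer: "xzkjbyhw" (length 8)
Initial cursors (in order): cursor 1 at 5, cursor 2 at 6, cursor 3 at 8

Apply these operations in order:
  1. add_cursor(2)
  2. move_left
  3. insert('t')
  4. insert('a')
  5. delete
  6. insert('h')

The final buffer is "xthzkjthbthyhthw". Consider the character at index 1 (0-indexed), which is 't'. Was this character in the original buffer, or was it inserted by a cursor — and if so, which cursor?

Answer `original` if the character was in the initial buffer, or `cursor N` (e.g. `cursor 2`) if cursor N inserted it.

After op 1 (add_cursor(2)): buffer="xzkjbyhw" (len 8), cursors c4@2 c1@5 c2@6 c3@8, authorship ........
After op 2 (move_left): buffer="xzkjbyhw" (len 8), cursors c4@1 c1@4 c2@5 c3@7, authorship ........
After op 3 (insert('t')): buffer="xtzkjtbtyhtw" (len 12), cursors c4@2 c1@6 c2@8 c3@11, authorship .4...1.2..3.
After op 4 (insert('a')): buffer="xtazkjtabtayhtaw" (len 16), cursors c4@3 c1@8 c2@11 c3@15, authorship .44...11.22..33.
After op 5 (delete): buffer="xtzkjtbtyhtw" (len 12), cursors c4@2 c1@6 c2@8 c3@11, authorship .4...1.2..3.
After op 6 (insert('h')): buffer="xthzkjthbthyhthw" (len 16), cursors c4@3 c1@8 c2@11 c3@15, authorship .44...11.22..33.
Authorship (.=original, N=cursor N): . 4 4 . . . 1 1 . 2 2 . . 3 3 .
Index 1: author = 4

Answer: cursor 4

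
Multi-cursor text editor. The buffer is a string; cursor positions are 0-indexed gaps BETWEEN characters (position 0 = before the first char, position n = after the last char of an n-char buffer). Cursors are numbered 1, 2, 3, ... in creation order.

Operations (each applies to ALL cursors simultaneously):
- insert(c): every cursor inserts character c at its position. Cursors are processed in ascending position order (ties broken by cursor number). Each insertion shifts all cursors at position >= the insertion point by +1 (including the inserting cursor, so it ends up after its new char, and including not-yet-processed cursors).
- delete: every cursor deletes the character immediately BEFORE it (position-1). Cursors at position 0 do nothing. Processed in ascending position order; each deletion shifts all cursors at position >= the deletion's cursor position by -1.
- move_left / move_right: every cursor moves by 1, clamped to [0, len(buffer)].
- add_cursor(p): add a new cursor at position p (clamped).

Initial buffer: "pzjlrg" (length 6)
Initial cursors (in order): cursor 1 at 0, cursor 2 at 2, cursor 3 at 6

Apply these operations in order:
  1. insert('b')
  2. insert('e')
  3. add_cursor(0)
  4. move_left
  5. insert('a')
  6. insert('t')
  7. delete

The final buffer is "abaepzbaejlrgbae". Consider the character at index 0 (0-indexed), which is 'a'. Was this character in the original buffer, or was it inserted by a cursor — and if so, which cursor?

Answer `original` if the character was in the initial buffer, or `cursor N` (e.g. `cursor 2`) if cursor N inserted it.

Answer: cursor 4

Derivation:
After op 1 (insert('b')): buffer="bpzbjlrgb" (len 9), cursors c1@1 c2@4 c3@9, authorship 1..2....3
After op 2 (insert('e')): buffer="bepzbejlrgbe" (len 12), cursors c1@2 c2@6 c3@12, authorship 11..22....33
After op 3 (add_cursor(0)): buffer="bepzbejlrgbe" (len 12), cursors c4@0 c1@2 c2@6 c3@12, authorship 11..22....33
After op 4 (move_left): buffer="bepzbejlrgbe" (len 12), cursors c4@0 c1@1 c2@5 c3@11, authorship 11..22....33
After op 5 (insert('a')): buffer="abaepzbaejlrgbae" (len 16), cursors c4@1 c1@3 c2@8 c3@15, authorship 4111..222....333
After op 6 (insert('t')): buffer="atbatepzbatejlrgbate" (len 20), cursors c4@2 c1@5 c2@11 c3@19, authorship 441111..2222....3333
After op 7 (delete): buffer="abaepzbaejlrgbae" (len 16), cursors c4@1 c1@3 c2@8 c3@15, authorship 4111..222....333
Authorship (.=original, N=cursor N): 4 1 1 1 . . 2 2 2 . . . . 3 3 3
Index 0: author = 4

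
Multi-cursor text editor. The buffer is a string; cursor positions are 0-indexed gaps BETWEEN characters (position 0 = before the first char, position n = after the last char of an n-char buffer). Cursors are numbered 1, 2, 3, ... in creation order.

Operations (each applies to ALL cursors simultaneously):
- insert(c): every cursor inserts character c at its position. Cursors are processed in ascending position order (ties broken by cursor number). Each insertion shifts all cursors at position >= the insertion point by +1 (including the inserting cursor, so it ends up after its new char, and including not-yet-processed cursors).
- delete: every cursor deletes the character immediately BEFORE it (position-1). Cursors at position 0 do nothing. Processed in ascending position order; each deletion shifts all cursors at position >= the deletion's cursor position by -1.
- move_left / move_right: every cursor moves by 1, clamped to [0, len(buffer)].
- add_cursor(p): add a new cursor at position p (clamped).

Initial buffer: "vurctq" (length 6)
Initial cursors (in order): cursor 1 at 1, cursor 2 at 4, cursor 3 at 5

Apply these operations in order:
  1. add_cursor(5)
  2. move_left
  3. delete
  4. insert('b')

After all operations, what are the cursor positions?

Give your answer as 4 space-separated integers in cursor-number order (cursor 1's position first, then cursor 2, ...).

Answer: 1 5 5 5

Derivation:
After op 1 (add_cursor(5)): buffer="vurctq" (len 6), cursors c1@1 c2@4 c3@5 c4@5, authorship ......
After op 2 (move_left): buffer="vurctq" (len 6), cursors c1@0 c2@3 c3@4 c4@4, authorship ......
After op 3 (delete): buffer="vtq" (len 3), cursors c1@0 c2@1 c3@1 c4@1, authorship ...
After op 4 (insert('b')): buffer="bvbbbtq" (len 7), cursors c1@1 c2@5 c3@5 c4@5, authorship 1.234..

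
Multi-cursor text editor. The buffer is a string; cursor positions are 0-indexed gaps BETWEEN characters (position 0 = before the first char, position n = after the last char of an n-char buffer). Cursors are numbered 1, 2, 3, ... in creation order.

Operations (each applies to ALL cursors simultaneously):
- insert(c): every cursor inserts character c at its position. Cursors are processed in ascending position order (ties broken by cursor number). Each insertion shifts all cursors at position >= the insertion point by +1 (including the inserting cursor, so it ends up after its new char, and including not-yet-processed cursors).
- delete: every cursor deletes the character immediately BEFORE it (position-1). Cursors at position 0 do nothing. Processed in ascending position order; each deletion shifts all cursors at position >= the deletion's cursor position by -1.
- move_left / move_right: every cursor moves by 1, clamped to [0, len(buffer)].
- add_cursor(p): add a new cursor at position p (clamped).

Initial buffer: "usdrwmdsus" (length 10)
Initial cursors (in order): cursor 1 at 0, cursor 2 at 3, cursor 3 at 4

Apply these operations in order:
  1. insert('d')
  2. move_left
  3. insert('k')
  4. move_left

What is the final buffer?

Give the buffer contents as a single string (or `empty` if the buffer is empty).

After op 1 (insert('d')): buffer="dusddrdwmdsus" (len 13), cursors c1@1 c2@5 c3@7, authorship 1...2.3......
After op 2 (move_left): buffer="dusddrdwmdsus" (len 13), cursors c1@0 c2@4 c3@6, authorship 1...2.3......
After op 3 (insert('k')): buffer="kdusdkdrkdwmdsus" (len 16), cursors c1@1 c2@6 c3@9, authorship 11...22.33......
After op 4 (move_left): buffer="kdusdkdrkdwmdsus" (len 16), cursors c1@0 c2@5 c3@8, authorship 11...22.33......

Answer: kdusdkdrkdwmdsus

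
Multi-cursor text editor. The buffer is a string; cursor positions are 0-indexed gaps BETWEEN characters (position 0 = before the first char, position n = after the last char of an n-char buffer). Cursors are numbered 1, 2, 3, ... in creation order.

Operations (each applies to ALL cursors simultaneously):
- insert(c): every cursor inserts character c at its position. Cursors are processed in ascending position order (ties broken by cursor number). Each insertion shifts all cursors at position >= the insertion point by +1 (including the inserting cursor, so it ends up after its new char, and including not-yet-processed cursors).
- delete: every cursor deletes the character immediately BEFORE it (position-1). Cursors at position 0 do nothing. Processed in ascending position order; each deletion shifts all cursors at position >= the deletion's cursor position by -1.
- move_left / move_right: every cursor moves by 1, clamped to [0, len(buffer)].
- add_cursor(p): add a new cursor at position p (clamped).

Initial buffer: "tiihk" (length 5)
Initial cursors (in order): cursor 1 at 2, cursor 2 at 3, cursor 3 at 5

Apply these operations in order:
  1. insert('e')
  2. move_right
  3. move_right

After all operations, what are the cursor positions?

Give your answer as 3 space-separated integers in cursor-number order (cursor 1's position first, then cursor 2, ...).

After op 1 (insert('e')): buffer="tieiehke" (len 8), cursors c1@3 c2@5 c3@8, authorship ..1.2..3
After op 2 (move_right): buffer="tieiehke" (len 8), cursors c1@4 c2@6 c3@8, authorship ..1.2..3
After op 3 (move_right): buffer="tieiehke" (len 8), cursors c1@5 c2@7 c3@8, authorship ..1.2..3

Answer: 5 7 8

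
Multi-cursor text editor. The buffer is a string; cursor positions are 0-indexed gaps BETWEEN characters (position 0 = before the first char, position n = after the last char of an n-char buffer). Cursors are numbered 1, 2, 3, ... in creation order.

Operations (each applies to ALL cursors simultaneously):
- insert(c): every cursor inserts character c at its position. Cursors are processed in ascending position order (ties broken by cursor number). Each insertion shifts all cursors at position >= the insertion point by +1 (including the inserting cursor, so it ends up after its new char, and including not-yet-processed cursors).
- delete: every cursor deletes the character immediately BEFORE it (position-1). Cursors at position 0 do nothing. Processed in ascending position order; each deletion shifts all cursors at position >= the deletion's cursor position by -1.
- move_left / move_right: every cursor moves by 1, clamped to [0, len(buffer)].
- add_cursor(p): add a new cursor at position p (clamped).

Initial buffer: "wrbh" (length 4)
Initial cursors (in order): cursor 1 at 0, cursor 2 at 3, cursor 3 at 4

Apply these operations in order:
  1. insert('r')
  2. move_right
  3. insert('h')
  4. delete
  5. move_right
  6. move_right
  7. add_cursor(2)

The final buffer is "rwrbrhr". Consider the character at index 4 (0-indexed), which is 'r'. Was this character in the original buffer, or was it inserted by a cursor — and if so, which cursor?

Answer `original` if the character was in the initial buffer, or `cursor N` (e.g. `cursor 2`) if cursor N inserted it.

Answer: cursor 2

Derivation:
After op 1 (insert('r')): buffer="rwrbrhr" (len 7), cursors c1@1 c2@5 c3@7, authorship 1...2.3
After op 2 (move_right): buffer="rwrbrhr" (len 7), cursors c1@2 c2@6 c3@7, authorship 1...2.3
After op 3 (insert('h')): buffer="rwhrbrhhrh" (len 10), cursors c1@3 c2@8 c3@10, authorship 1.1..2.233
After op 4 (delete): buffer="rwrbrhr" (len 7), cursors c1@2 c2@6 c3@7, authorship 1...2.3
After op 5 (move_right): buffer="rwrbrhr" (len 7), cursors c1@3 c2@7 c3@7, authorship 1...2.3
After op 6 (move_right): buffer="rwrbrhr" (len 7), cursors c1@4 c2@7 c3@7, authorship 1...2.3
After op 7 (add_cursor(2)): buffer="rwrbrhr" (len 7), cursors c4@2 c1@4 c2@7 c3@7, authorship 1...2.3
Authorship (.=original, N=cursor N): 1 . . . 2 . 3
Index 4: author = 2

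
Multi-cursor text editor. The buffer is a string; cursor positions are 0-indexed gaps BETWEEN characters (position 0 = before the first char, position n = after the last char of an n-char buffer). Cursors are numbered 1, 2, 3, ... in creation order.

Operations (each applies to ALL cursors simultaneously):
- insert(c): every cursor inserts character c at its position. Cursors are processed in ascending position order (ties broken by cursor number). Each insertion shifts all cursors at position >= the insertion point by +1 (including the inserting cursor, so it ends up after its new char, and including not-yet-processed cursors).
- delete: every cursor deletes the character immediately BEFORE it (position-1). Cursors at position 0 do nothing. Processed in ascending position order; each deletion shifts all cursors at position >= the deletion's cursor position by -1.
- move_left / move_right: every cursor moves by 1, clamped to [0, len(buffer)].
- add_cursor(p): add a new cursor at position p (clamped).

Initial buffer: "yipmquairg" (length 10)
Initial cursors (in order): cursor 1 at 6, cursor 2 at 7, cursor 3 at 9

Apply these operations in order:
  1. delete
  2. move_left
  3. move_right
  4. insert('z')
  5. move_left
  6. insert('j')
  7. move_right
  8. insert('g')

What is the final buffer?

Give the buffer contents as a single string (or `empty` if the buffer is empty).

After op 1 (delete): buffer="yipmqig" (len 7), cursors c1@5 c2@5 c3@6, authorship .......
After op 2 (move_left): buffer="yipmqig" (len 7), cursors c1@4 c2@4 c3@5, authorship .......
After op 3 (move_right): buffer="yipmqig" (len 7), cursors c1@5 c2@5 c3@6, authorship .......
After op 4 (insert('z')): buffer="yipmqzzizg" (len 10), cursors c1@7 c2@7 c3@9, authorship .....12.3.
After op 5 (move_left): buffer="yipmqzzizg" (len 10), cursors c1@6 c2@6 c3@8, authorship .....12.3.
After op 6 (insert('j')): buffer="yipmqzjjzijzg" (len 13), cursors c1@8 c2@8 c3@11, authorship .....1122.33.
After op 7 (move_right): buffer="yipmqzjjzijzg" (len 13), cursors c1@9 c2@9 c3@12, authorship .....1122.33.
After op 8 (insert('g')): buffer="yipmqzjjzggijzgg" (len 16), cursors c1@11 c2@11 c3@15, authorship .....112212.333.

Answer: yipmqzjjzggijzgg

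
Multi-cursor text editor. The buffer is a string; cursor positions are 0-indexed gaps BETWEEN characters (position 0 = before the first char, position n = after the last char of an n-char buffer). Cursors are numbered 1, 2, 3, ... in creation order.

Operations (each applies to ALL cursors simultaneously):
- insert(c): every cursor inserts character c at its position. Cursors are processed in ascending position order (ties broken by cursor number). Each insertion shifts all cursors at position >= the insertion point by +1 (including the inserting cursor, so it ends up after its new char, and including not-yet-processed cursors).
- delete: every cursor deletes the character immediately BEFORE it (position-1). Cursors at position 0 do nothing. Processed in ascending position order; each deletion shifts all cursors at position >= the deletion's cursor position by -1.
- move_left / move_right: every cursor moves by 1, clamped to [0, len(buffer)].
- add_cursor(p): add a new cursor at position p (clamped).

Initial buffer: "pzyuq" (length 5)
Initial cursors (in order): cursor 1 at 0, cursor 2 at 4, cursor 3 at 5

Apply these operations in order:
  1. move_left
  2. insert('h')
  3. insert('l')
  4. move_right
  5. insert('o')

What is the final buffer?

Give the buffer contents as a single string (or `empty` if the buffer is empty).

After op 1 (move_left): buffer="pzyuq" (len 5), cursors c1@0 c2@3 c3@4, authorship .....
After op 2 (insert('h')): buffer="hpzyhuhq" (len 8), cursors c1@1 c2@5 c3@7, authorship 1...2.3.
After op 3 (insert('l')): buffer="hlpzyhluhlq" (len 11), cursors c1@2 c2@7 c3@10, authorship 11...22.33.
After op 4 (move_right): buffer="hlpzyhluhlq" (len 11), cursors c1@3 c2@8 c3@11, authorship 11...22.33.
After op 5 (insert('o')): buffer="hlpozyhluohlqo" (len 14), cursors c1@4 c2@10 c3@14, authorship 11.1..22.233.3

Answer: hlpozyhluohlqo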